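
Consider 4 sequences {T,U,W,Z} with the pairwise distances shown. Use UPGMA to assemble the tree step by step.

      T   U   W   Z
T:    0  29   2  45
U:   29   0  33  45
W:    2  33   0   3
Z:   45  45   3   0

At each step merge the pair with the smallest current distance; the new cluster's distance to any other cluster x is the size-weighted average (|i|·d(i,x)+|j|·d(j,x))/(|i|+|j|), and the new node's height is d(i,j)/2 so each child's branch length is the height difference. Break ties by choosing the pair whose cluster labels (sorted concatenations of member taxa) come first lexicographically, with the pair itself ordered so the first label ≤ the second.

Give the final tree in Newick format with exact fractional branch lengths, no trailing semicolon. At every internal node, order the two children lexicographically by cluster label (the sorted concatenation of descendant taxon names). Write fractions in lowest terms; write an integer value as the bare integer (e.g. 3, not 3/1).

(((T:1,W:1):11,Z:12):35/6,U:107/6)

iteration 1: select T,W (d=2); attach at lengths (1, 1); label the merged cluster TW
  updated: d(TW,U)=31, d(TW,Z)=24
iteration 2: select TW,Z (d=24); attach at lengths (11, 12); label the merged cluster TWZ
  updated: d(TWZ,U)=107/3
iteration 3: select TWZ,U (d=107/3); attach at lengths (35/6, 107/6); label the merged cluster TUWZ
final tree: (((T:1,W:1):11,Z:12):35/6,U:107/6)
total length: 146/3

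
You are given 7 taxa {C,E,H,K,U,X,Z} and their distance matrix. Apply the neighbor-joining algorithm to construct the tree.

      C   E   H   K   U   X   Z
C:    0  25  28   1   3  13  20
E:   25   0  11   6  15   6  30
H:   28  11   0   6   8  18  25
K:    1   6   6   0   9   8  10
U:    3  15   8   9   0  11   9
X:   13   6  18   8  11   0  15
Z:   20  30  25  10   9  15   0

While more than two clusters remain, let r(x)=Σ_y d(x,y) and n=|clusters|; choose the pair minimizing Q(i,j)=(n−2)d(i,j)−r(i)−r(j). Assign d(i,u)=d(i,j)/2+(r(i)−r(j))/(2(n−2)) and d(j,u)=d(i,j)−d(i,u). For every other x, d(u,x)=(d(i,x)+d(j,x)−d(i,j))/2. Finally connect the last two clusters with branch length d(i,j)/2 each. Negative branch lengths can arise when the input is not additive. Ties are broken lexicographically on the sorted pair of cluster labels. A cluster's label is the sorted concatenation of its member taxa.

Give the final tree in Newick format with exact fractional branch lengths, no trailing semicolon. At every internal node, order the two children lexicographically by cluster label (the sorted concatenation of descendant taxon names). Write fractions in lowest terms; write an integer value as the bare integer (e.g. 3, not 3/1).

((((C:4,U:-1):53/16,Z:155/16):35/16,((E:26/5,H:29/5):41/12,K:-35/12):47/16):65/32,X:65/32)

step 1: merge (E,H) at d=11, Q=-134; branch lengths E→26/5, H→29/5; new cluster EH
  updated: d(C,EH)=21, d(EH,K)=1/2, d(EH,U)=6, d(EH,X)=13/2, d(EH,Z)=22
step 2: merge (C,U) at d=3, Q=-84; branch lengths C→4, U→-1; new cluster CU
  updated: d(CU,EH)=12, d(CU,K)=7/2, d(CU,X)=21/2, d(CU,Z)=13
step 3: merge (EH,K) at d=1/2, Q=-123/2; branch lengths EH→41/12, K→-35/12; new cluster EHK
  updated: d(CU,EHK)=15/2, d(EHK,X)=7, d(EHK,Z)=63/4
step 4: merge (CU,Z) at d=13, Q=-195/4; branch lengths CU→53/16, Z→155/16; new cluster CUZ
  updated: d(CUZ,EHK)=41/8, d(CUZ,X)=25/4
step 5: merge (CUZ,EHK) at d=41/8, Q=-147/8; branch lengths CUZ→35/16, EHK→47/16; new cluster CEHKUZ
  updated: d(CEHKUZ,X)=65/16
step 6: merge (CEHKUZ,X) at d=65/16; branch lengths CEHKUZ→65/32, X→65/32; new cluster CEHKUXZ
final tree: ((((C:4,U:-1):53/16,Z:155/16):35/16,((E:26/5,H:29/5):41/12,K:-35/12):47/16):65/32,X:65/32)
total length: 587/16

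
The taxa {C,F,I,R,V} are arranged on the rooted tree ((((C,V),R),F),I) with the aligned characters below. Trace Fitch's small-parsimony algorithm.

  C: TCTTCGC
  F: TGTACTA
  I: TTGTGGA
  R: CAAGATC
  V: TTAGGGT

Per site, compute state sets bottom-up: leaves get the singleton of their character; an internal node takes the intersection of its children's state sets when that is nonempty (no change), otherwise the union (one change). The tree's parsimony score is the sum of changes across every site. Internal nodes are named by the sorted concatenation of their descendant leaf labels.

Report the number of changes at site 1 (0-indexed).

site 0, node CV: C={T} ∩ V={T} → {T} (+0)
site 0, node CRV: CV={T} ∪ R={C} → {C,T} (+1)
site 0, node CFRV: CRV={C,T} ∩ F={T} → {T} (+0)
site 0, node CFIRV: CFRV={T} ∩ I={T} → {T} (+0)
site 1, node CV: C={C} ∪ V={T} → {C,T} (+1)
site 1, node CRV: CV={C,T} ∪ R={A} → {A,C,T} (+1)
site 1, node CFRV: CRV={A,C,T} ∪ F={G} → {A,C,G,T} (+1)
site 1, node CFIRV: CFRV={A,C,G,T} ∩ I={T} → {T} (+0)
site 2, node CV: C={T} ∪ V={A} → {A,T} (+1)
site 2, node CRV: CV={A,T} ∩ R={A} → {A} (+0)
site 2, node CFRV: CRV={A} ∪ F={T} → {A,T} (+1)
site 2, node CFIRV: CFRV={A,T} ∪ I={G} → {A,G,T} (+1)
site 3, node CV: C={T} ∪ V={G} → {G,T} (+1)
site 3, node CRV: CV={G,T} ∩ R={G} → {G} (+0)
site 3, node CFRV: CRV={G} ∪ F={A} → {A,G} (+1)
site 3, node CFIRV: CFRV={A,G} ∪ I={T} → {A,G,T} (+1)
site 4, node CV: C={C} ∪ V={G} → {C,G} (+1)
site 4, node CRV: CV={C,G} ∪ R={A} → {A,C,G} (+1)
site 4, node CFRV: CRV={A,C,G} ∩ F={C} → {C} (+0)
site 4, node CFIRV: CFRV={C} ∪ I={G} → {C,G} (+1)
site 5, node CV: C={G} ∩ V={G} → {G} (+0)
site 5, node CRV: CV={G} ∪ R={T} → {G,T} (+1)
site 5, node CFRV: CRV={G,T} ∩ F={T} → {T} (+0)
site 5, node CFIRV: CFRV={T} ∪ I={G} → {G,T} (+1)
site 6, node CV: C={C} ∪ V={T} → {C,T} (+1)
site 6, node CRV: CV={C,T} ∩ R={C} → {C} (+0)
site 6, node CFRV: CRV={C} ∪ F={A} → {A,C} (+1)
site 6, node CFIRV: CFRV={A,C} ∩ I={A} → {A} (+0)
per-site changes: [1, 3, 3, 3, 3, 2, 2]; total = 17

3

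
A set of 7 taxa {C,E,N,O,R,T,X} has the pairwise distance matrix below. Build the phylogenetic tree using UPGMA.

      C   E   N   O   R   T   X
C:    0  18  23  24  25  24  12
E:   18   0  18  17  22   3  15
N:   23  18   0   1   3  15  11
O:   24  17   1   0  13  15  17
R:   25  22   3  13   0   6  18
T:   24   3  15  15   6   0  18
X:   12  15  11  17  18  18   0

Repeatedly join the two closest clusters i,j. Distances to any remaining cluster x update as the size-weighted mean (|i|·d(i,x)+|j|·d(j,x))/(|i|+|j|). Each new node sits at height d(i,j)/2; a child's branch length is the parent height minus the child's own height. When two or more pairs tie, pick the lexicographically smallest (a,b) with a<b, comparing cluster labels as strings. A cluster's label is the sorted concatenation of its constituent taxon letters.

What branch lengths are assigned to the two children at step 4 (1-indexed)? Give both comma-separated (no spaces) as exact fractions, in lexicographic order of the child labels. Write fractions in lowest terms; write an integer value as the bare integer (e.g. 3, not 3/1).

6,6

step 1: merge (N,O) at d=1; branch lengths N→1/2, O→1/2; new cluster NO
  updated: d(C,NO)=47/2, d(E,NO)=35/2, d(NO,R)=8, d(NO,T)=15, d(NO,X)=14
step 2: merge (E,T) at d=3; branch lengths E→3/2, T→3/2; new cluster ET
  updated: d(C,ET)=21, d(ET,NO)=65/4, d(ET,R)=14, d(ET,X)=33/2
step 3: merge (NO,R) at d=8; branch lengths NO→7/2, R→4; new cluster NOR
  updated: d(C,NOR)=24, d(ET,NOR)=31/2, d(NOR,X)=46/3
step 4: merge (C,X) at d=12; branch lengths C→6, X→6; new cluster CX
  updated: d(CX,ET)=75/4, d(CX,NOR)=59/3
step 5: merge (ET,NOR) at d=31/2; branch lengths ET→25/4, NOR→15/4; new cluster ENORT
  updated: d(CX,ENORT)=193/10
step 6: merge (CX,ENORT) at d=193/10; branch lengths CX→73/20, ENORT→19/10; new cluster CENORTX
final tree: ((C:6,X:6):73/20,((E:3/2,T:3/2):25/4,((N:1/2,O:1/2):7/2,R:4):15/4):19/10)
total length: 781/20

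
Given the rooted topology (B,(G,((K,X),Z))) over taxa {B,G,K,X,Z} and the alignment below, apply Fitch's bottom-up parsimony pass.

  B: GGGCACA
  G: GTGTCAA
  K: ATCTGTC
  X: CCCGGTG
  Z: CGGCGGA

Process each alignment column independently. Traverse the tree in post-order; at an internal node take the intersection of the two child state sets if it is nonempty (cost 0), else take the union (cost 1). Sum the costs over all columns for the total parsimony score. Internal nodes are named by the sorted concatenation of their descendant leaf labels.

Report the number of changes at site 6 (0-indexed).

site 0, node KX: K={A} ∪ X={C} → {A,C} (+1)
site 0, node KXZ: KX={A,C} ∩ Z={C} → {C} (+0)
site 0, node GKXZ: G={G} ∪ KXZ={C} → {C,G} (+1)
site 0, node BGKXZ: B={G} ∩ GKXZ={C,G} → {G} (+0)
site 1, node KX: K={T} ∪ X={C} → {C,T} (+1)
site 1, node KXZ: KX={C,T} ∪ Z={G} → {C,G,T} (+1)
site 1, node GKXZ: G={T} ∩ KXZ={C,G,T} → {T} (+0)
site 1, node BGKXZ: B={G} ∪ GKXZ={T} → {G,T} (+1)
site 2, node KX: K={C} ∩ X={C} → {C} (+0)
site 2, node KXZ: KX={C} ∪ Z={G} → {C,G} (+1)
site 2, node GKXZ: G={G} ∩ KXZ={C,G} → {G} (+0)
site 2, node BGKXZ: B={G} ∩ GKXZ={G} → {G} (+0)
site 3, node KX: K={T} ∪ X={G} → {G,T} (+1)
site 3, node KXZ: KX={G,T} ∪ Z={C} → {C,G,T} (+1)
site 3, node GKXZ: G={T} ∩ KXZ={C,G,T} → {T} (+0)
site 3, node BGKXZ: B={C} ∪ GKXZ={T} → {C,T} (+1)
site 4, node KX: K={G} ∩ X={G} → {G} (+0)
site 4, node KXZ: KX={G} ∩ Z={G} → {G} (+0)
site 4, node GKXZ: G={C} ∪ KXZ={G} → {C,G} (+1)
site 4, node BGKXZ: B={A} ∪ GKXZ={C,G} → {A,C,G} (+1)
site 5, node KX: K={T} ∩ X={T} → {T} (+0)
site 5, node KXZ: KX={T} ∪ Z={G} → {G,T} (+1)
site 5, node GKXZ: G={A} ∪ KXZ={G,T} → {A,G,T} (+1)
site 5, node BGKXZ: B={C} ∪ GKXZ={A,G,T} → {A,C,G,T} (+1)
site 6, node KX: K={C} ∪ X={G} → {C,G} (+1)
site 6, node KXZ: KX={C,G} ∪ Z={A} → {A,C,G} (+1)
site 6, node GKXZ: G={A} ∩ KXZ={A,C,G} → {A} (+0)
site 6, node BGKXZ: B={A} ∩ GKXZ={A} → {A} (+0)
per-site changes: [2, 3, 1, 3, 2, 3, 2]; total = 16

2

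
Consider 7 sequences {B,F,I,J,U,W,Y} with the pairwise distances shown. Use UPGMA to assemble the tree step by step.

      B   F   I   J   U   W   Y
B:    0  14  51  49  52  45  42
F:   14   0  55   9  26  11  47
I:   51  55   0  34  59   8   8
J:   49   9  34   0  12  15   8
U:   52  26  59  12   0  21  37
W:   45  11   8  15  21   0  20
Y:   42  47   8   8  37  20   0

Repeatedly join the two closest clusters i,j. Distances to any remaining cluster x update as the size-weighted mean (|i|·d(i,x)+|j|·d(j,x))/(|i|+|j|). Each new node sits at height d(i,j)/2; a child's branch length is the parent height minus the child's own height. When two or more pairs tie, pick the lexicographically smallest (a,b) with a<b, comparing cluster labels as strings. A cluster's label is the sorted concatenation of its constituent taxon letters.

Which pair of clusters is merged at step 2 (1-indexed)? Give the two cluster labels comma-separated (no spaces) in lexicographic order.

J,Y

step 1: merge (I,W) at d=8; branch lengths I→4, W→4; new cluster IW
  updated: d(B,IW)=48, d(F,IW)=33, d(IW,J)=49/2, d(IW,U)=40, d(IW,Y)=14
step 2: merge (J,Y) at d=8; branch lengths J→4, Y→4; new cluster JY
  updated: d(B,JY)=91/2, d(F,JY)=28, d(IW,JY)=77/4, d(JY,U)=49/2
step 3: merge (B,F) at d=14; branch lengths B→7, F→7; new cluster BF
  updated: d(BF,IW)=81/2, d(BF,JY)=147/4, d(BF,U)=39
step 4: merge (IW,JY) at d=77/4; branch lengths IW→45/8, JY→45/8; new cluster IJWY
  updated: d(BF,IJWY)=309/8, d(IJWY,U)=129/4
step 5: merge (IJWY,U) at d=129/4; branch lengths IJWY→13/2, U→129/8; new cluster IJUWY
  updated: d(BF,IJUWY)=387/10
step 6: merge (BF,IJUWY) at d=387/10; branch lengths BF→247/20, IJUWY→129/40; new cluster BFIJUWY
final tree: ((B:7,F:7):247/20,(((I:4,W:4):45/8,(J:4,Y:4):45/8):13/2,U:129/8):129/40)
total length: 1589/20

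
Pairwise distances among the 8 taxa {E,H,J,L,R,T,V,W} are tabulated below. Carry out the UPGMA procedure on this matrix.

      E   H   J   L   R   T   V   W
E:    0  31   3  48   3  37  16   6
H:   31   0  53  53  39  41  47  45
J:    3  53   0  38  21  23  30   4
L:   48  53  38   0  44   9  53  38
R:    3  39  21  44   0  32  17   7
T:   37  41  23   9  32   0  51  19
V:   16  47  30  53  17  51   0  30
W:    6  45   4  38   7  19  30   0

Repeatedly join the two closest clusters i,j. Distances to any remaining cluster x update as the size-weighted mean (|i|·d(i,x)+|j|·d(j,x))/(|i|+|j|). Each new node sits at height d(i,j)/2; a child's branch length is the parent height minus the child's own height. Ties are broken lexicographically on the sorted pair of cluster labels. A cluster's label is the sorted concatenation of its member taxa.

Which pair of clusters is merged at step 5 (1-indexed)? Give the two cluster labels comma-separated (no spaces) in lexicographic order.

iteration 1: select E,J (d=3); attach at lengths (3/2, 3/2); label the merged cluster EJ
  updated: d(EJ,H)=42, d(EJ,L)=43, d(EJ,R)=12, d(EJ,T)=30, d(EJ,V)=23, d(EJ,W)=5
iteration 2: select EJ,W (d=5); attach at lengths (1, 5/2); label the merged cluster EJW
  updated: d(EJW,H)=43, d(EJW,L)=124/3, d(EJW,R)=31/3, d(EJW,T)=79/3, d(EJW,V)=76/3
iteration 3: select L,T (d=9); attach at lengths (9/2, 9/2); label the merged cluster LT
  updated: d(EJW,LT)=203/6, d(H,LT)=47, d(LT,R)=38, d(LT,V)=52
iteration 4: select EJW,R (d=31/3); attach at lengths (8/3, 31/6); label the merged cluster EJRW
  updated: d(EJRW,H)=42, d(EJRW,LT)=279/8, d(EJRW,V)=93/4
iteration 5: select EJRW,V (d=93/4); attach at lengths (155/24, 93/8); label the merged cluster EJRVW
  updated: d(EJRVW,H)=43, d(EJRVW,LT)=383/10
iteration 6: select EJRVW,LT (d=383/10); attach at lengths (301/40, 293/20); label the merged cluster EJLRTVW
  updated: d(EJLRTVW,H)=309/7
iteration 7: select EJLRTVW,H (d=309/7); attach at lengths (409/140, 309/14); label the merged cluster EHJLRTVW
final tree: ((((((E:3/2,J:3/2):1,W:5/2):8/3,R:31/6):155/24,V:93/8):301/40,(L:9/2,T:9/2):293/20):409/140,H:309/14)
total length: 74411/840

EJRW,V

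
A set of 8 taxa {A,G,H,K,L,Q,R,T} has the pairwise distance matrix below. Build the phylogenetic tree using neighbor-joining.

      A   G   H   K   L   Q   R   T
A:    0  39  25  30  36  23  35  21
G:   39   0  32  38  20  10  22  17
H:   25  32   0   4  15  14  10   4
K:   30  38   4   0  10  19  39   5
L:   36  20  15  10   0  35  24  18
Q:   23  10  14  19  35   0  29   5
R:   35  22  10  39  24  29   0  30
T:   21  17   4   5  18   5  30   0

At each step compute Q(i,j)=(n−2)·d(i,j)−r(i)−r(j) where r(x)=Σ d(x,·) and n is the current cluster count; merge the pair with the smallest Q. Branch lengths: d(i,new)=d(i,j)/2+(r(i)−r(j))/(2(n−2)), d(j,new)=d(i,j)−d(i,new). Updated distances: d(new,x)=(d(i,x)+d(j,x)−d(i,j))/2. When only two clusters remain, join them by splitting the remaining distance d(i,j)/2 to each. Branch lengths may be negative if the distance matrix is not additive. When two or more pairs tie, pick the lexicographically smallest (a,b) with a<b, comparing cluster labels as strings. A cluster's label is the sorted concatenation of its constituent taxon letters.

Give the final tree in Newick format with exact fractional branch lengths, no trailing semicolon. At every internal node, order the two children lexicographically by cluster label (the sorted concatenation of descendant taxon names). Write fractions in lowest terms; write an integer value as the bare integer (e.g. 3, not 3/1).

(((A:597/32,((H:-41/16,R:201/16):121/24,(K:18/5,L:32/5):131/24):83/32):59/32,(G:103/12,Q:17/12):191/32):1/64,T:1/64)

1. join G+Q (d=10, Q=-253) ⇒ GQ; edges |G|=103/12, |Q|=17/12
  updated: d(A,GQ)=26, d(GQ,H)=18, d(GQ,K)=47/2, d(GQ,L)=45/2, d(GQ,R)=41/2, d(GQ,T)=6
2. join K+L (d=10, Q=-187) ⇒ KL; edges |K|=18/5, |L|=32/5
  updated: d(A,KL)=28, d(GQ,KL)=18, d(H,KL)=9/2, d(KL,R)=53/2, d(KL,T)=13/2
3. join H+R (d=10, Q=-287/2) ⇒ HR; edges |H|=-41/16, |R|=201/16
  updated: d(A,HR)=25, d(GQ,HR)=57/4, d(HR,KL)=21/2, d(HR,T)=12
4. join HR+KL (d=21/2, Q=-373/4) ⇒ HKLR; edges |HR|=121/24, |KL|=131/24
  updated: d(A,HKLR)=85/4, d(GQ,HKLR)=87/8, d(HKLR,T)=4
5. join A+HKLR (d=85/4, Q=-495/8) ⇒ AHKLR; edges |A|=597/32, |HKLR|=83/32
  updated: d(AHKLR,GQ)=125/16, d(AHKLR,T)=15/8
6. join AHKLR+GQ (d=125/16, Q=-251/16) ⇒ AGHKLQR; edges |AHKLR|=59/32, |GQ|=191/32
  updated: d(AGHKLQR,T)=1/32
7. join AGHKLQR+T (d=1/32) ⇒ AGHKLQRT; edges |AGHKLQR|=1/64, |T|=1/64
final tree: (((A:597/32,((H:-41/16,R:201/16):121/24,(K:18/5,L:32/5):131/24):83/32):59/32,(G:103/12,Q:17/12):191/32):1/64,T:1/64)
total length: 2227/32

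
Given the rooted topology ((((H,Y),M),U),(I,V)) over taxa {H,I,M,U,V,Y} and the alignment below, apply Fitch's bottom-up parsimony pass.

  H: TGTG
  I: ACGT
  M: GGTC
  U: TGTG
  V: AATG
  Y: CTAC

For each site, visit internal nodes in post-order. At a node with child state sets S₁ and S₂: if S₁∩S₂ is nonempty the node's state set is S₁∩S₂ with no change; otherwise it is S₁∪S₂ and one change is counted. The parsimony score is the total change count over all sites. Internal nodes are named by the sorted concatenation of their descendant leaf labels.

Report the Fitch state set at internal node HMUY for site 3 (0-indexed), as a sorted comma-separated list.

[col 0] HY: children H:{T}, Y:{C} ∪→ {C,T}; cost 1
[col 0] HMY: children HY:{C,T}, M:{G} ∪→ {C,G,T}; cost 1
[col 0] HMUY: children HMY:{C,G,T}, U:{T} ∩→ {T}; cost 0
[col 0] IV: children I:{A}, V:{A} ∩→ {A}; cost 0
[col 0] HIMUVY: children HMUY:{T}, IV:{A} ∪→ {A,T}; cost 1
[col 1] HY: children H:{G}, Y:{T} ∪→ {G,T}; cost 1
[col 1] HMY: children HY:{G,T}, M:{G} ∩→ {G}; cost 0
[col 1] HMUY: children HMY:{G}, U:{G} ∩→ {G}; cost 0
[col 1] IV: children I:{C}, V:{A} ∪→ {A,C}; cost 1
[col 1] HIMUVY: children HMUY:{G}, IV:{A,C} ∪→ {A,C,G}; cost 1
[col 2] HY: children H:{T}, Y:{A} ∪→ {A,T}; cost 1
[col 2] HMY: children HY:{A,T}, M:{T} ∩→ {T}; cost 0
[col 2] HMUY: children HMY:{T}, U:{T} ∩→ {T}; cost 0
[col 2] IV: children I:{G}, V:{T} ∪→ {G,T}; cost 1
[col 2] HIMUVY: children HMUY:{T}, IV:{G,T} ∩→ {T}; cost 0
[col 3] HY: children H:{G}, Y:{C} ∪→ {C,G}; cost 1
[col 3] HMY: children HY:{C,G}, M:{C} ∩→ {C}; cost 0
[col 3] HMUY: children HMY:{C}, U:{G} ∪→ {C,G}; cost 1
[col 3] IV: children I:{T}, V:{G} ∪→ {G,T}; cost 1
[col 3] HIMUVY: children HMUY:{C,G}, IV:{G,T} ∩→ {G}; cost 0
per-site changes: [3, 3, 2, 3]; total = 11

C,G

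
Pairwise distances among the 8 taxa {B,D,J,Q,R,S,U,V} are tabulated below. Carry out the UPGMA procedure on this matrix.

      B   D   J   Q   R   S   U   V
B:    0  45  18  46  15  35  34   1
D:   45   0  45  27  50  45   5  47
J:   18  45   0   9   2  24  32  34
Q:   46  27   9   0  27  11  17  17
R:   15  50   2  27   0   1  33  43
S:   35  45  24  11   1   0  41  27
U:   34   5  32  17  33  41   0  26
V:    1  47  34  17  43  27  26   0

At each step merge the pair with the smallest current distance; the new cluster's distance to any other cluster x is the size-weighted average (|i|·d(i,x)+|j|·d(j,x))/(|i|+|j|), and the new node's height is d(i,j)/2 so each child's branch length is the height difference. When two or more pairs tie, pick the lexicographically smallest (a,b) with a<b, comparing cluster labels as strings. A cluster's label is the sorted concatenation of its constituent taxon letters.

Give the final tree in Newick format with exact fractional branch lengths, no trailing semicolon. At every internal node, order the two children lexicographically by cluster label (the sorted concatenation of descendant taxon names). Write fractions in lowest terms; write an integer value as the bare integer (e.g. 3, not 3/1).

(((B:1/2,V:1/2):227/16,((J:9/2,Q:9/2):7/2,(R:1/2,S:1/2):15/2):107/16):179/48,(D:5/2,U:5/2):191/12)

iteration 1: select B,V (d=1); attach at lengths (1/2, 1/2); label the merged cluster BV
  updated: d(BV,D)=46, d(BV,J)=26, d(BV,Q)=63/2, d(BV,R)=29, d(BV,S)=31, d(BV,U)=30
iteration 2: select R,S (d=1); attach at lengths (1/2, 1/2); label the merged cluster RS
  updated: d(BV,RS)=30, d(D,RS)=95/2, d(J,RS)=13, d(Q,RS)=19, d(RS,U)=37
iteration 3: select D,U (d=5); attach at lengths (5/2, 5/2); label the merged cluster DU
  updated: d(BV,DU)=38, d(DU,J)=77/2, d(DU,Q)=22, d(DU,RS)=169/4
iteration 4: select J,Q (d=9); attach at lengths (9/2, 9/2); label the merged cluster JQ
  updated: d(BV,JQ)=115/4, d(DU,JQ)=121/4, d(JQ,RS)=16
iteration 5: select JQ,RS (d=16); attach at lengths (7/2, 15/2); label the merged cluster JQRS
  updated: d(BV,JQRS)=235/8, d(DU,JQRS)=145/4
iteration 6: select BV,JQRS (d=235/8); attach at lengths (227/16, 107/16); label the merged cluster BJQRSV
  updated: d(BJQRSV,DU)=221/6
iteration 7: select BJQRSV,DU (d=221/6); attach at lengths (179/48, 191/12); label the merged cluster BDJQRSUV
final tree: (((B:1/2,V:1/2):227/16,((J:9/2,Q:9/2):7/2,(R:1/2,S:1/2):15/2):107/16):179/48,(D:5/2,U:5/2):191/12)
total length: 3241/48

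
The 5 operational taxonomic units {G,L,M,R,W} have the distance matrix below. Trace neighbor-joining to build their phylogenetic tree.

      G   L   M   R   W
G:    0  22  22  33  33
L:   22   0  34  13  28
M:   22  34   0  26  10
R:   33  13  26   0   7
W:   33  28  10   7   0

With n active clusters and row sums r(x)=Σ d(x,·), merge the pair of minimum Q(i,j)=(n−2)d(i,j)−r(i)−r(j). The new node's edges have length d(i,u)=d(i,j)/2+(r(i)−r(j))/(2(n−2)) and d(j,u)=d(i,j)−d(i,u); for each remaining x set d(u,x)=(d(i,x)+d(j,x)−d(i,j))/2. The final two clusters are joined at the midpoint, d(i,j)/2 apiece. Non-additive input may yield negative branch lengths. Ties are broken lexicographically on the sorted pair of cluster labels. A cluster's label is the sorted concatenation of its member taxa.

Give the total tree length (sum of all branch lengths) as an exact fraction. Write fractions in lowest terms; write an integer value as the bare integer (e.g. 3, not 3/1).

403/8

step 1: merge (G,L) at d=22, Q=-141; branch lengths G→79/6, L→53/6; new cluster GL
  updated: d(GL,M)=17, d(GL,R)=12, d(GL,W)=39/2
step 2: merge (GL,R) at d=12, Q=-139/2; branch lengths GL→55/8, R→41/8; new cluster GLR
  updated: d(GLR,M)=31/2, d(GLR,W)=29/4
step 3: merge (GLR,M) at d=31/2, Q=-131/4; branch lengths GLR→51/8, M→73/8; new cluster GLMR
  updated: d(GLMR,W)=7/8
step 4: merge (GLMR,W) at d=7/8; branch lengths GLMR→7/16, W→7/16; new cluster GLMRW
final tree: ((((G:79/6,L:53/6):55/8,R:41/8):51/8,M:73/8):7/16,W:7/16)
total length: 403/8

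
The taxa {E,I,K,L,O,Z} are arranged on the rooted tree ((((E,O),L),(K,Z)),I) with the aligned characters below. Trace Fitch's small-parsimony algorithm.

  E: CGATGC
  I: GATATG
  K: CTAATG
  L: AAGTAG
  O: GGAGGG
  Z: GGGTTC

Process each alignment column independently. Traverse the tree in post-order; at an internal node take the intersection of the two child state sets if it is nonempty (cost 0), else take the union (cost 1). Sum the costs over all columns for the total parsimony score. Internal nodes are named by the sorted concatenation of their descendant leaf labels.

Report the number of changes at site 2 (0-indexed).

[col 0] EO: children E:{C}, O:{G} ∪→ {C,G}; cost 1
[col 0] ELO: children EO:{C,G}, L:{A} ∪→ {A,C,G}; cost 1
[col 0] KZ: children K:{C}, Z:{G} ∪→ {C,G}; cost 1
[col 0] EKLOZ: children ELO:{A,C,G}, KZ:{C,G} ∩→ {C,G}; cost 0
[col 0] EIKLOZ: children EKLOZ:{C,G}, I:{G} ∩→ {G}; cost 0
[col 1] EO: children E:{G}, O:{G} ∩→ {G}; cost 0
[col 1] ELO: children EO:{G}, L:{A} ∪→ {A,G}; cost 1
[col 1] KZ: children K:{T}, Z:{G} ∪→ {G,T}; cost 1
[col 1] EKLOZ: children ELO:{A,G}, KZ:{G,T} ∩→ {G}; cost 0
[col 1] EIKLOZ: children EKLOZ:{G}, I:{A} ∪→ {A,G}; cost 1
[col 2] EO: children E:{A}, O:{A} ∩→ {A}; cost 0
[col 2] ELO: children EO:{A}, L:{G} ∪→ {A,G}; cost 1
[col 2] KZ: children K:{A}, Z:{G} ∪→ {A,G}; cost 1
[col 2] EKLOZ: children ELO:{A,G}, KZ:{A,G} ∩→ {A,G}; cost 0
[col 2] EIKLOZ: children EKLOZ:{A,G}, I:{T} ∪→ {A,G,T}; cost 1
[col 3] EO: children E:{T}, O:{G} ∪→ {G,T}; cost 1
[col 3] ELO: children EO:{G,T}, L:{T} ∩→ {T}; cost 0
[col 3] KZ: children K:{A}, Z:{T} ∪→ {A,T}; cost 1
[col 3] EKLOZ: children ELO:{T}, KZ:{A,T} ∩→ {T}; cost 0
[col 3] EIKLOZ: children EKLOZ:{T}, I:{A} ∪→ {A,T}; cost 1
[col 4] EO: children E:{G}, O:{G} ∩→ {G}; cost 0
[col 4] ELO: children EO:{G}, L:{A} ∪→ {A,G}; cost 1
[col 4] KZ: children K:{T}, Z:{T} ∩→ {T}; cost 0
[col 4] EKLOZ: children ELO:{A,G}, KZ:{T} ∪→ {A,G,T}; cost 1
[col 4] EIKLOZ: children EKLOZ:{A,G,T}, I:{T} ∩→ {T}; cost 0
[col 5] EO: children E:{C}, O:{G} ∪→ {C,G}; cost 1
[col 5] ELO: children EO:{C,G}, L:{G} ∩→ {G}; cost 0
[col 5] KZ: children K:{G}, Z:{C} ∪→ {C,G}; cost 1
[col 5] EKLOZ: children ELO:{G}, KZ:{C,G} ∩→ {G}; cost 0
[col 5] EIKLOZ: children EKLOZ:{G}, I:{G} ∩→ {G}; cost 0
per-site changes: [3, 3, 3, 3, 2, 2]; total = 16

3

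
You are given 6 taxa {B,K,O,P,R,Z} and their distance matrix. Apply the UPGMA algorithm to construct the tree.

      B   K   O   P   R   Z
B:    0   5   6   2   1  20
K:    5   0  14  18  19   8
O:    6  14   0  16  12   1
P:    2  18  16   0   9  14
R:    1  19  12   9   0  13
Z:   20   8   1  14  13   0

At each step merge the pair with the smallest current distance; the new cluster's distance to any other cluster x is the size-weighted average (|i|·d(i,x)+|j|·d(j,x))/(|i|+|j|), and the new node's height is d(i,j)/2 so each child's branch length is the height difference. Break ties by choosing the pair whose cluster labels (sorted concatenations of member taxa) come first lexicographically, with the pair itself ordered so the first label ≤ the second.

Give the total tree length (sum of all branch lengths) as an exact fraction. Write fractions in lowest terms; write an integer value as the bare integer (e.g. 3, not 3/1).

275/12

step 1: merge (B,R) at d=1; branch lengths B→1/2, R→1/2; new cluster BR
  updated: d(BR,K)=12, d(BR,O)=9, d(BR,P)=11/2, d(BR,Z)=33/2
step 2: merge (O,Z) at d=1; branch lengths O→1/2, Z→1/2; new cluster OZ
  updated: d(BR,OZ)=51/4, d(K,OZ)=11, d(OZ,P)=15
step 3: merge (BR,P) at d=11/2; branch lengths BR→9/4, P→11/4; new cluster BPR
  updated: d(BPR,K)=14, d(BPR,OZ)=27/2
step 4: merge (K,OZ) at d=11; branch lengths K→11/2, OZ→5; new cluster KOZ
  updated: d(BPR,KOZ)=41/3
step 5: merge (BPR,KOZ) at d=41/3; branch lengths BPR→49/12, KOZ→4/3; new cluster BKOPRZ
final tree: (((B:1/2,R:1/2):9/4,P:11/4):49/12,(K:11/2,(O:1/2,Z:1/2):5):4/3)
total length: 275/12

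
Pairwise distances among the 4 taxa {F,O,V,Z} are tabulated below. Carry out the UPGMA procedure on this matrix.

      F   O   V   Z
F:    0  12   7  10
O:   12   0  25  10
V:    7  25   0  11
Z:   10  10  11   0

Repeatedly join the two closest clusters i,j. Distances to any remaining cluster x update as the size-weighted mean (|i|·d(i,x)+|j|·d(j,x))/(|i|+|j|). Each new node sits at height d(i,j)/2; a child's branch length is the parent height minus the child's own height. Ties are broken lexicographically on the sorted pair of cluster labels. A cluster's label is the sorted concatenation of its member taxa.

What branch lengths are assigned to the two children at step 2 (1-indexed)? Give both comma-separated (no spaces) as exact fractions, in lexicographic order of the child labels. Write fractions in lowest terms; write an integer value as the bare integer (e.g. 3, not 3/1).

1. join F+V (d=7) ⇒ FV; edges |F|=7/2, |V|=7/2
  updated: d(FV,O)=37/2, d(FV,Z)=21/2
2. join O+Z (d=10) ⇒ OZ; edges |O|=5, |Z|=5
  updated: d(FV,OZ)=29/2
3. join FV+OZ (d=29/2) ⇒ FOVZ; edges |FV|=15/4, |OZ|=9/4
final tree: ((F:7/2,V:7/2):15/4,(O:5,Z:5):9/4)
total length: 23

5,5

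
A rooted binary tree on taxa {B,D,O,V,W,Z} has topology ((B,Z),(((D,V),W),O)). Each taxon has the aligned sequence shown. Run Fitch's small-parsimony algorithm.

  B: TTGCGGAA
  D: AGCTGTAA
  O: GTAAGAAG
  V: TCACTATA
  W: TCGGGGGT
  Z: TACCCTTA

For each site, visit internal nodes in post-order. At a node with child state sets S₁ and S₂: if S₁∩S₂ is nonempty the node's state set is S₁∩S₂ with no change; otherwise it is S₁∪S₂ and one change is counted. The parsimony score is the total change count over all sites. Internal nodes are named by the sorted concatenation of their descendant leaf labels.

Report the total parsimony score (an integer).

BZ@0: {T} ∩ {T} = {T} (intersection, +0)
DV@0: {A} ∪ {T} = {A,T} (union, +1)
DVW@0: {A,T} ∩ {T} = {T} (intersection, +0)
DOVW@0: {T} ∪ {G} = {G,T} (union, +1)
BDOVWZ@0: {T} ∩ {G,T} = {T} (intersection, +0)
BZ@1: {T} ∪ {A} = {A,T} (union, +1)
DV@1: {G} ∪ {C} = {C,G} (union, +1)
DVW@1: {C,G} ∩ {C} = {C} (intersection, +0)
DOVW@1: {C} ∪ {T} = {C,T} (union, +1)
BDOVWZ@1: {A,T} ∩ {C,T} = {T} (intersection, +0)
BZ@2: {G} ∪ {C} = {C,G} (union, +1)
DV@2: {C} ∪ {A} = {A,C} (union, +1)
DVW@2: {A,C} ∪ {G} = {A,C,G} (union, +1)
DOVW@2: {A,C,G} ∩ {A} = {A} (intersection, +0)
BDOVWZ@2: {C,G} ∪ {A} = {A,C,G} (union, +1)
BZ@3: {C} ∩ {C} = {C} (intersection, +0)
DV@3: {T} ∪ {C} = {C,T} (union, +1)
DVW@3: {C,T} ∪ {G} = {C,G,T} (union, +1)
DOVW@3: {C,G,T} ∪ {A} = {A,C,G,T} (union, +1)
BDOVWZ@3: {C} ∩ {A,C,G,T} = {C} (intersection, +0)
BZ@4: {G} ∪ {C} = {C,G} (union, +1)
DV@4: {G} ∪ {T} = {G,T} (union, +1)
DVW@4: {G,T} ∩ {G} = {G} (intersection, +0)
DOVW@4: {G} ∩ {G} = {G} (intersection, +0)
BDOVWZ@4: {C,G} ∩ {G} = {G} (intersection, +0)
BZ@5: {G} ∪ {T} = {G,T} (union, +1)
DV@5: {T} ∪ {A} = {A,T} (union, +1)
DVW@5: {A,T} ∪ {G} = {A,G,T} (union, +1)
DOVW@5: {A,G,T} ∩ {A} = {A} (intersection, +0)
BDOVWZ@5: {G,T} ∪ {A} = {A,G,T} (union, +1)
BZ@6: {A} ∪ {T} = {A,T} (union, +1)
DV@6: {A} ∪ {T} = {A,T} (union, +1)
DVW@6: {A,T} ∪ {G} = {A,G,T} (union, +1)
DOVW@6: {A,G,T} ∩ {A} = {A} (intersection, +0)
BDOVWZ@6: {A,T} ∩ {A} = {A} (intersection, +0)
BZ@7: {A} ∩ {A} = {A} (intersection, +0)
DV@7: {A} ∩ {A} = {A} (intersection, +0)
DVW@7: {A} ∪ {T} = {A,T} (union, +1)
DOVW@7: {A,T} ∪ {G} = {A,G,T} (union, +1)
BDOVWZ@7: {A} ∩ {A,G,T} = {A} (intersection, +0)
per-site changes: [2, 3, 4, 3, 2, 4, 3, 2]; total = 23

23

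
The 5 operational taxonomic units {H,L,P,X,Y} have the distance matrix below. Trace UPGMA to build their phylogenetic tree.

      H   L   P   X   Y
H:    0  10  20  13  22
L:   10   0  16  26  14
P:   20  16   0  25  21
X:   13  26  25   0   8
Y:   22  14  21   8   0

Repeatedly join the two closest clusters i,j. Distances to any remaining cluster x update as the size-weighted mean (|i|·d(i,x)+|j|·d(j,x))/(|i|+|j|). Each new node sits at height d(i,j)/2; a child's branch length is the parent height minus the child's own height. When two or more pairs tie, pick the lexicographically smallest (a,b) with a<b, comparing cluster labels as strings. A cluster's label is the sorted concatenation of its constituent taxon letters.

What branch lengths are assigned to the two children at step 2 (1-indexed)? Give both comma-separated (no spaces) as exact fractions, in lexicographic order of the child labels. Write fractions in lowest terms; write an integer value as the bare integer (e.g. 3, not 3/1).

5,5

step 1: merge (X,Y) at d=8; branch lengths X→4, Y→4; new cluster XY
  updated: d(H,XY)=35/2, d(L,XY)=20, d(P,XY)=23
step 2: merge (H,L) at d=10; branch lengths H→5, L→5; new cluster HL
  updated: d(HL,P)=18, d(HL,XY)=75/4
step 3: merge (HL,P) at d=18; branch lengths HL→4, P→9; new cluster HLP
  updated: d(HLP,XY)=121/6
step 4: merge (HLP,XY) at d=121/6; branch lengths HLP→13/12, XY→73/12; new cluster HLPXY
final tree: (((H:5,L:5):4,P:9):13/12,(X:4,Y:4):73/12)
total length: 229/6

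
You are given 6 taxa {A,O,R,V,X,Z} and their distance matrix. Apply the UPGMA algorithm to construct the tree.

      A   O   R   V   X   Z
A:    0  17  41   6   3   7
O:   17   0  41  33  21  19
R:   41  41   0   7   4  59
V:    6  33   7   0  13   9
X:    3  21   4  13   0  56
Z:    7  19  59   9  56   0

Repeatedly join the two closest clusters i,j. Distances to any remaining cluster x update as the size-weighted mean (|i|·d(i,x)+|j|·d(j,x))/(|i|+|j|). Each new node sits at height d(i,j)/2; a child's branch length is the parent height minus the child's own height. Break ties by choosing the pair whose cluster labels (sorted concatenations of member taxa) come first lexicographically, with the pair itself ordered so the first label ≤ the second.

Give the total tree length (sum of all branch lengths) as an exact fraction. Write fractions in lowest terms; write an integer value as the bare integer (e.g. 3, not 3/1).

step 1: merge (A,X) at d=3; branch lengths A→3/2, X→3/2; new cluster AX
  updated: d(AX,O)=19, d(AX,R)=45/2, d(AX,V)=19/2, d(AX,Z)=63/2
step 2: merge (R,V) at d=7; branch lengths R→7/2, V→7/2; new cluster RV
  updated: d(AX,RV)=16, d(O,RV)=37, d(RV,Z)=34
step 3: merge (AX,RV) at d=16; branch lengths AX→13/2, RV→9/2; new cluster ARVX
  updated: d(ARVX,O)=28, d(ARVX,Z)=131/4
step 4: merge (O,Z) at d=19; branch lengths O→19/2, Z→19/2; new cluster OZ
  updated: d(ARVX,OZ)=243/8
step 5: merge (ARVX,OZ) at d=243/8; branch lengths ARVX→115/16, OZ→91/16; new cluster AORVXZ
final tree: (((A:3/2,X:3/2):13/2,(R:7/2,V:7/2):9/2):115/16,(O:19/2,Z:19/2):91/16)
total length: 423/8

423/8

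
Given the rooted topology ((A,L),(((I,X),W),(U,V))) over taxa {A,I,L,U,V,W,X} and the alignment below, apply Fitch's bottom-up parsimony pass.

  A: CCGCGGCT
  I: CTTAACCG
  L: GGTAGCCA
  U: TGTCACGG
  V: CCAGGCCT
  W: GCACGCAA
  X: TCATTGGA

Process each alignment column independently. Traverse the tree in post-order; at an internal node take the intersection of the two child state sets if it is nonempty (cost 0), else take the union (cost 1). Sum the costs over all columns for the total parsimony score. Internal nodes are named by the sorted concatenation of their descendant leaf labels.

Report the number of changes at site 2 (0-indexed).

4

AL@0: {C} ∪ {G} = {C,G} (union, +1)
IX@0: {C} ∪ {T} = {C,T} (union, +1)
IWX@0: {C,T} ∪ {G} = {C,G,T} (union, +1)
UV@0: {T} ∪ {C} = {C,T} (union, +1)
IUVWX@0: {C,G,T} ∩ {C,T} = {C,T} (intersection, +0)
AILUVWX@0: {C,G} ∩ {C,T} = {C} (intersection, +0)
AL@1: {C} ∪ {G} = {C,G} (union, +1)
IX@1: {T} ∪ {C} = {C,T} (union, +1)
IWX@1: {C,T} ∩ {C} = {C} (intersection, +0)
UV@1: {G} ∪ {C} = {C,G} (union, +1)
IUVWX@1: {C} ∩ {C,G} = {C} (intersection, +0)
AILUVWX@1: {C,G} ∩ {C} = {C} (intersection, +0)
AL@2: {G} ∪ {T} = {G,T} (union, +1)
IX@2: {T} ∪ {A} = {A,T} (union, +1)
IWX@2: {A,T} ∩ {A} = {A} (intersection, +0)
UV@2: {T} ∪ {A} = {A,T} (union, +1)
IUVWX@2: {A} ∩ {A,T} = {A} (intersection, +0)
AILUVWX@2: {G,T} ∪ {A} = {A,G,T} (union, +1)
AL@3: {C} ∪ {A} = {A,C} (union, +1)
IX@3: {A} ∪ {T} = {A,T} (union, +1)
IWX@3: {A,T} ∪ {C} = {A,C,T} (union, +1)
UV@3: {C} ∪ {G} = {C,G} (union, +1)
IUVWX@3: {A,C,T} ∩ {C,G} = {C} (intersection, +0)
AILUVWX@3: {A,C} ∩ {C} = {C} (intersection, +0)
AL@4: {G} ∩ {G} = {G} (intersection, +0)
IX@4: {A} ∪ {T} = {A,T} (union, +1)
IWX@4: {A,T} ∪ {G} = {A,G,T} (union, +1)
UV@4: {A} ∪ {G} = {A,G} (union, +1)
IUVWX@4: {A,G,T} ∩ {A,G} = {A,G} (intersection, +0)
AILUVWX@4: {G} ∩ {A,G} = {G} (intersection, +0)
AL@5: {G} ∪ {C} = {C,G} (union, +1)
IX@5: {C} ∪ {G} = {C,G} (union, +1)
IWX@5: {C,G} ∩ {C} = {C} (intersection, +0)
UV@5: {C} ∩ {C} = {C} (intersection, +0)
IUVWX@5: {C} ∩ {C} = {C} (intersection, +0)
AILUVWX@5: {C,G} ∩ {C} = {C} (intersection, +0)
AL@6: {C} ∩ {C} = {C} (intersection, +0)
IX@6: {C} ∪ {G} = {C,G} (union, +1)
IWX@6: {C,G} ∪ {A} = {A,C,G} (union, +1)
UV@6: {G} ∪ {C} = {C,G} (union, +1)
IUVWX@6: {A,C,G} ∩ {C,G} = {C,G} (intersection, +0)
AILUVWX@6: {C} ∩ {C,G} = {C} (intersection, +0)
AL@7: {T} ∪ {A} = {A,T} (union, +1)
IX@7: {G} ∪ {A} = {A,G} (union, +1)
IWX@7: {A,G} ∩ {A} = {A} (intersection, +0)
UV@7: {G} ∪ {T} = {G,T} (union, +1)
IUVWX@7: {A} ∪ {G,T} = {A,G,T} (union, +1)
AILUVWX@7: {A,T} ∩ {A,G,T} = {A,T} (intersection, +0)
per-site changes: [4, 3, 4, 4, 3, 2, 3, 4]; total = 27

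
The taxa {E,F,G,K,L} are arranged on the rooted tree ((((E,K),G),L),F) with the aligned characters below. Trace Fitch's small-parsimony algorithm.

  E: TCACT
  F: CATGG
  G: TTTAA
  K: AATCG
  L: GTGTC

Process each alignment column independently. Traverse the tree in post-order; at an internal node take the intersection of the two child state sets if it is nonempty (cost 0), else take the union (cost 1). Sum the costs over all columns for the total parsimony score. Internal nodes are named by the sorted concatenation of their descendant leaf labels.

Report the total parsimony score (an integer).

EK@0: {T} ∪ {A} = {A,T} (union, +1)
EGK@0: {A,T} ∩ {T} = {T} (intersection, +0)
EGKL@0: {T} ∪ {G} = {G,T} (union, +1)
EFGKL@0: {G,T} ∪ {C} = {C,G,T} (union, +1)
EK@1: {C} ∪ {A} = {A,C} (union, +1)
EGK@1: {A,C} ∪ {T} = {A,C,T} (union, +1)
EGKL@1: {A,C,T} ∩ {T} = {T} (intersection, +0)
EFGKL@1: {T} ∪ {A} = {A,T} (union, +1)
EK@2: {A} ∪ {T} = {A,T} (union, +1)
EGK@2: {A,T} ∩ {T} = {T} (intersection, +0)
EGKL@2: {T} ∪ {G} = {G,T} (union, +1)
EFGKL@2: {G,T} ∩ {T} = {T} (intersection, +0)
EK@3: {C} ∩ {C} = {C} (intersection, +0)
EGK@3: {C} ∪ {A} = {A,C} (union, +1)
EGKL@3: {A,C} ∪ {T} = {A,C,T} (union, +1)
EFGKL@3: {A,C,T} ∪ {G} = {A,C,G,T} (union, +1)
EK@4: {T} ∪ {G} = {G,T} (union, +1)
EGK@4: {G,T} ∪ {A} = {A,G,T} (union, +1)
EGKL@4: {A,G,T} ∪ {C} = {A,C,G,T} (union, +1)
EFGKL@4: {A,C,G,T} ∩ {G} = {G} (intersection, +0)
per-site changes: [3, 3, 2, 3, 3]; total = 14

14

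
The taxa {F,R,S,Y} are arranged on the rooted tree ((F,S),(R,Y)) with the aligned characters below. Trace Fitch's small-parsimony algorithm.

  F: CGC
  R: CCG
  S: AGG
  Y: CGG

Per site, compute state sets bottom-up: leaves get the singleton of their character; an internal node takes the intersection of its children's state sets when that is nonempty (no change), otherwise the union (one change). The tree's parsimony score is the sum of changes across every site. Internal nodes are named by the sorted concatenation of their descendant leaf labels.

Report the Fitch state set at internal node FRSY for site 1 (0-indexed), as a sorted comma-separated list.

G

FS@0: {C} ∪ {A} = {A,C} (union, +1)
RY@0: {C} ∩ {C} = {C} (intersection, +0)
FRSY@0: {A,C} ∩ {C} = {C} (intersection, +0)
FS@1: {G} ∩ {G} = {G} (intersection, +0)
RY@1: {C} ∪ {G} = {C,G} (union, +1)
FRSY@1: {G} ∩ {C,G} = {G} (intersection, +0)
FS@2: {C} ∪ {G} = {C,G} (union, +1)
RY@2: {G} ∩ {G} = {G} (intersection, +0)
FRSY@2: {C,G} ∩ {G} = {G} (intersection, +0)
per-site changes: [1, 1, 1]; total = 3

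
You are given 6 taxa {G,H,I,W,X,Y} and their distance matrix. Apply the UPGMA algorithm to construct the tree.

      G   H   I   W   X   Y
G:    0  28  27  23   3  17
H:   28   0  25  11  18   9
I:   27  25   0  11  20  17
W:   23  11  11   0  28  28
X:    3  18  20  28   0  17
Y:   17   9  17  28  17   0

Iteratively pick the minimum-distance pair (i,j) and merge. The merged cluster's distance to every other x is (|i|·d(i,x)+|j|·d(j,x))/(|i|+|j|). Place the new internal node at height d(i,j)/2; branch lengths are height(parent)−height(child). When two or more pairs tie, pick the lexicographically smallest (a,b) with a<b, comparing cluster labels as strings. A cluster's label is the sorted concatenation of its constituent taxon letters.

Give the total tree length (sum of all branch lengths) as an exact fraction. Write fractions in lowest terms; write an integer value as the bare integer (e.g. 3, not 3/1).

iteration 1: select G,X (d=3); attach at lengths (3/2, 3/2); label the merged cluster GX
  updated: d(GX,H)=23, d(GX,I)=47/2, d(GX,W)=51/2, d(GX,Y)=17
iteration 2: select H,Y (d=9); attach at lengths (9/2, 9/2); label the merged cluster HY
  updated: d(GX,HY)=20, d(HY,I)=21, d(HY,W)=39/2
iteration 3: select I,W (d=11); attach at lengths (11/2, 11/2); label the merged cluster IW
  updated: d(GX,IW)=49/2, d(HY,IW)=81/4
iteration 4: select GX,HY (d=20); attach at lengths (17/2, 11/2); label the merged cluster GHXY
  updated: d(GHXY,IW)=179/8
iteration 5: select GHXY,IW (d=179/8); attach at lengths (19/16, 91/16); label the merged cluster GHIWXY
final tree: (((G:3/2,X:3/2):17/2,(H:9/2,Y:9/2):11/2):19/16,(I:11/2,W:11/2):91/16)
total length: 351/8

351/8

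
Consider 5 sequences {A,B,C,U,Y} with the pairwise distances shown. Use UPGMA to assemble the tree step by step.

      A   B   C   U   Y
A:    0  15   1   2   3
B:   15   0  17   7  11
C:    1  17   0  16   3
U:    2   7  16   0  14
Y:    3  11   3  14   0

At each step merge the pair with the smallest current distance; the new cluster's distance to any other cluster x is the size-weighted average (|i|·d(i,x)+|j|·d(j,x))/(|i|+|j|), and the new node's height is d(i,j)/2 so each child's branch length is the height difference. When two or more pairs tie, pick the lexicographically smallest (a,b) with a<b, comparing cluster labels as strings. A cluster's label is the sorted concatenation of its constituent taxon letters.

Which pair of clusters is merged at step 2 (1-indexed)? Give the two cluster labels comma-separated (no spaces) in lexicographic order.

step 1: merge (A,C) at d=1; branch lengths A→1/2, C→1/2; new cluster AC
  updated: d(AC,B)=16, d(AC,U)=9, d(AC,Y)=3
step 2: merge (AC,Y) at d=3; branch lengths AC→1, Y→3/2; new cluster ACY
  updated: d(ACY,B)=43/3, d(ACY,U)=32/3
step 3: merge (B,U) at d=7; branch lengths B→7/2, U→7/2; new cluster BU
  updated: d(ACY,BU)=25/2
step 4: merge (ACY,BU) at d=25/2; branch lengths ACY→19/4, BU→11/4; new cluster ABCUY
final tree: (((A:1/2,C:1/2):1,Y:3/2):19/4,(B:7/2,U:7/2):11/4)
total length: 18

AC,Y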